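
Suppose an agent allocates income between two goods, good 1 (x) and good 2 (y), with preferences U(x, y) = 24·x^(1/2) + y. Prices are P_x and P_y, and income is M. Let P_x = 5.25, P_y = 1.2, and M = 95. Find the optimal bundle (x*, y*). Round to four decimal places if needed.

x* = 7.5233, y* = 46.2524

Set MRS = P_x/P_y: 12·x^(−1/2) = P_x/P_y.
Thus x* = (12·P_y/P_x)² — independent of M — with the rest of income spent on y.
Plugging in: x* = (12·1.2/5.25)² = 7.5233, y* = 46.2524.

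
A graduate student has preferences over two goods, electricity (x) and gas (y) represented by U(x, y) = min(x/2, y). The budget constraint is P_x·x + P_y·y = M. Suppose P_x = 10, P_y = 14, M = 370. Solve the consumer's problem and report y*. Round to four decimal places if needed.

y* = 10.8824

With perfect complements, no substitution: consume in ratio x:y = 2:1.
Budget: P_x·x + P_y·(1/2)·x = M, so (2·P_x + P_y)·x = 2·M.
Demand: x*(P_x,P_y,M) = 2·M/(2·P_x + P_y), y* = M/(2·P_x + P_y).
Here 2·10 + 14 = 34, giving y* = 10.8824.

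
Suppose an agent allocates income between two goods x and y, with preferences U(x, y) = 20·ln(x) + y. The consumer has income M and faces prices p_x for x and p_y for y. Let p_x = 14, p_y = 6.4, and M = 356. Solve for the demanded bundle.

x* = 9.1429, y* = 35.625

MU_x = 20/x, MU_y = 1. Tangency: 20/x = p_x/p_y.
So x*(p_x,p_y) = 20·p_y/p_x, independent of income; and y* = (M − 20·p_y)/p_y.
At the given prices: x* = 20·6.4/14 = 9.1429, and y* = 35.625.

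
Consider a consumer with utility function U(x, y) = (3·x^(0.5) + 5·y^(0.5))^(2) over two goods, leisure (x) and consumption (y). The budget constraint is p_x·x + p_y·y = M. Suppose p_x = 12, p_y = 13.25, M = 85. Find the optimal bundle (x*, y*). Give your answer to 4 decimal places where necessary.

With the ratio pinned down, the budget gives x* = M/(p_x + p_y·(y/x)) and y* = (y/x)·x*.
Numerically y/x = 2.278391, so x* = 85/(12 + 13.25·2.278391) = 2.0148 and y* = 2.278391·2.0148 = 4.5904.

x* = 2.0148, y* = 4.5904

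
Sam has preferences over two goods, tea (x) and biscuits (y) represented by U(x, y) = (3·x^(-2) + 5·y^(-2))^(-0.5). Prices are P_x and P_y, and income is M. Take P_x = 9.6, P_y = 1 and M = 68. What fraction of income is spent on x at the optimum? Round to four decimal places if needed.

share on x = 0.7921

From the CES first-order condition, (3/5)·(y/x)^(3) = P_x/P_y.
Solve for the ratio: y/x = [(5/3)·P_x/P_y]^(1/3).
With the ratio pinned down, the budget gives x* = M/(P_x + P_y·(y/x)) and y* = (y/x)·x*.
Numerically y/x = 2.519842, so x* = 68/(9.6 + 1·2.519842) = 5.6106 and y* = 2.519842·5.6106 = 14.1379.
Expenditure on x: 9.6·5.6106 = 53.8621; share = 0.7921.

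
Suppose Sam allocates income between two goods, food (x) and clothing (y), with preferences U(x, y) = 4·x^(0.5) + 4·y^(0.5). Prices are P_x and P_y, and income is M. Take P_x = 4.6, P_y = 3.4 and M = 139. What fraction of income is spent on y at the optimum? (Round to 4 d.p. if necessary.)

With the ratio pinned down, the budget gives x* = M/(P_x + P_y·(y/x)) and y* = (y/x)·x*.
Numerically y/x = 1.83045, so x* = 139/(4.6 + 3.4·1.83045) = 12.8424 and y* = 1.83045·12.8424 = 23.5074.
Expenditure on y: 3.4·23.5074 = 79.925; share = 0.575.

share on y = 0.575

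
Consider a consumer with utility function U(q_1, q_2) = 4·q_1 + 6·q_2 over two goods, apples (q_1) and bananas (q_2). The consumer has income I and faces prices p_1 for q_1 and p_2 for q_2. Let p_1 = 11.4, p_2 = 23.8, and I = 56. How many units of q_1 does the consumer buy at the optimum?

q_1* = 4.9123

Linear utility — the consumer picks whichever good has higher MU/price: 4/11.4 = 0.3509 vs 6/23.8 = 0.2521.
q_1 gives more utility per dollar, so spend all income on q_1: q_1* = I/p_1, q_2* = 0.
Numerically: q_1* = 4.9123, q_2* = 0.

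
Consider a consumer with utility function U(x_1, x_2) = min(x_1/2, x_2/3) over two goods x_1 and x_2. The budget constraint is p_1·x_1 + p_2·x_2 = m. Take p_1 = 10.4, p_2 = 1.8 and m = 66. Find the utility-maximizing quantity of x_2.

x_2* = 7.5573

Demand: x_1*(p_1,p_2,m) = 2·m/(2·p_1 + 3·p_2), x_2* = 3·m/(2·p_1 + 3·p_2).
Here 2·10.4 + 3·1.8 = 26.2, giving x_2* = 7.5573.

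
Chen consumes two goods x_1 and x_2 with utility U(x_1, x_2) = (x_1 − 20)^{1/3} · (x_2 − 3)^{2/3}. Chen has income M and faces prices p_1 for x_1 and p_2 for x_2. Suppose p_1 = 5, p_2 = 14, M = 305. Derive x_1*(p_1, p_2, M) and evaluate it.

x_1* = 30.8667

After buying the subsistence bundle (20, 3), a share 1/3 of the remaining income goes to x_1: x_1* = 20 + 1/3·(M − 20p_1 − 3p_2)/p_1.
Discretionary income = 305 − 20·5 − 3·14 = 163; x_1* = 20 + 1/3·163/5 = 30.8667.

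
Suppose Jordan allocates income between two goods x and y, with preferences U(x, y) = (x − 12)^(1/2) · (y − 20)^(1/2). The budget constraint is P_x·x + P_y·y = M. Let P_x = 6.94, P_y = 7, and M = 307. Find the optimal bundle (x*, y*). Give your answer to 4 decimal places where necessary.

x* = 18.0317, y* = 25.98

Substituting into the budget: x* = 12 + 0.5·(M − 12·P_x − 20·P_y)/P_x, and y* = 20 + 0.5·(…)/P_y.
Discretionary income = 307 − 12·6.94 − 20·7 = 83.72; x* = 12 + 0.5·83.72/6.94 = 18.0317; y* = 20 + 0.5·83.72/7 = 25.98.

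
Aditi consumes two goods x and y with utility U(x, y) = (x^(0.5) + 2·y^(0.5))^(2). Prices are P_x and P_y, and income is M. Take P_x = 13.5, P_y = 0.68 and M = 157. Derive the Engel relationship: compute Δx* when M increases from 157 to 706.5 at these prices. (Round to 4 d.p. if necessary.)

MU_x ∝ x^(-0.5), MU_y ∝ 2·y^(-0.5), so MRS = (1/2)·(y/x)^(0.5) = P_x/P_y.
Solve for the ratio: y/x = [2·P_x/P_y]^(2).
With the ratio pinned down, the budget gives x* = M/(P_x + P_y·(y/x)) and y* = (y/x)·x*.
Numerically y/x = 1576.557093, so x* = 157/(13.5 + 0.68·1576.557093) = 0.1446.
At M' = 706.5: x* = 0.6508. Change: 0.6508 − 0.1446 = 0.5062.

Δx* = 0.5062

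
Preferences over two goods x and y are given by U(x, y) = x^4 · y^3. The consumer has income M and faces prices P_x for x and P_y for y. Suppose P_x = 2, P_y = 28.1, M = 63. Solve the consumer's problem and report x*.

x* = 18

The MRS is (4/3)·y/x. Set MRS = P_x/P_y.
So 4·P_y·y = 3·P_x·x; combined with the budget, a share 4/7 of income goes to x.
Demand: x*(P_x,P_y,M) = 4/7·M/P_x and y* = 3/7·M/P_y.
At P_x=2, P_y=28.1, M=63: x* = 4/7·63/2 = 18.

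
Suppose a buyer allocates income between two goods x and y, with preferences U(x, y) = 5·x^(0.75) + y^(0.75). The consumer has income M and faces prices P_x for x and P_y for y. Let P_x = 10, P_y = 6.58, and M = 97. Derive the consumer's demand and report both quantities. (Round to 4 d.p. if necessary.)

From the CES first-order condition, 5·(y/x)^(0.25) = P_x/P_y.
Hence y/x = ((1/5)·P_x/P_y)^(1/(0.25)), i.e. raised to the 4 power.
With the ratio pinned down, the budget gives x* = M/(P_x + P_y·(y/x)) and y* = (y/x)·x*.
Numerically y/x = 0.008535, so x* = 97/(10 + 6.58·0.008535) = 9.6458 and y* = 0.008535·9.6458 = 0.0823.

x* = 9.6458, y* = 0.0823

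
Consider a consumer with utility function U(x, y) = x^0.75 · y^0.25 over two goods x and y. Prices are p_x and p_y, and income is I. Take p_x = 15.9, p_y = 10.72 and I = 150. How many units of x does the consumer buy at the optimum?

The MRS is 3·y/x. Set MRS = p_x/p_y.
So 0.75·p_y·y = 0.25·p_x·x; combined with the budget, a share 0.75 of income goes to x.
Demand: x*(p_x,p_y,I) = 0.75·I/p_x and y* = 0.25·I/p_y.
At p_x=15.9, p_y=10.72, I=150: x* = 0.75·150/15.9 = 7.0755.

x* = 7.0755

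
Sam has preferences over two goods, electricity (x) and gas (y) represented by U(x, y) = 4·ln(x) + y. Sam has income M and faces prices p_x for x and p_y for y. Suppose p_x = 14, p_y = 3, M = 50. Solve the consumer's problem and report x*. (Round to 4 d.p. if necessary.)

x* = 0.8571

Set MRS = p_x/p_y: (4/x)/1 = p_x/p_y.
So x*(p_x,p_y) = 4·p_y/p_x, independent of income; and y* = (M − 4·p_y)/p_y.
At the given prices: x* = 4·3/14 = 0.8571.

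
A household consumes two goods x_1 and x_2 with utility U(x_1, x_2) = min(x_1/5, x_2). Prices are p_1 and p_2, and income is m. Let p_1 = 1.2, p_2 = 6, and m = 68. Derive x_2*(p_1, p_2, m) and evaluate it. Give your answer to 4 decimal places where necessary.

x_2* = 5.6667

With perfect complements, no substitution: consume in ratio x_1:x_2 = 5:1.
Budget: p_1·x_1 + p_2·(1/5)·x_1 = m, so (5·p_1 + p_2)·x_1 = 5·m.
Demand: x_1*(p_1,p_2,m) = 5·m/(5·p_1 + p_2), x_2* = m/(5·p_1 + p_2).
Here 5·1.2 + 6 = 12, giving x_2* = 5.6667.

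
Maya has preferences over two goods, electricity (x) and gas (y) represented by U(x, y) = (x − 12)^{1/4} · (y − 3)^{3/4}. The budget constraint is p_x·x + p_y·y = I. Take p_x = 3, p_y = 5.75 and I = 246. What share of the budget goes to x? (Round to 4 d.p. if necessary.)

share on x = 0.3422

MRS = (1/3)·(y−3)/(x−12). Tangency with p_x/p_y gives y−3 = 3·(p_x/p_y)·(x−12).
Substituting into the budget: x* = 12 + 0.25·(I − 12·p_x − 3·p_y)/p_x, and y* = 3 + 0.75·(…)/p_y.
Discretionary income = 246 − 12·3 − 3·5.75 = 192.75; x* = 12 + 0.25·192.75/3 = 28.0625; y* = 3 + 0.75·192.75/5.75 = 28.1413.
Expenditure on x: 3·28.0625 = 84.1875; share = 0.3422.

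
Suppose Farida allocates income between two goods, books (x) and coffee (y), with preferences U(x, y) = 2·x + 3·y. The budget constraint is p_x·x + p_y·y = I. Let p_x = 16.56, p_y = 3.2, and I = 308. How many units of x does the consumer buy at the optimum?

Linear utility — the consumer picks whichever good has higher MU/price: 2/16.56 = 0.1208 vs 3/3.2 = 0.9375.
y gives more utility per dollar, so spend all income on y: y* = I/p_y, x* = 0.
Numerically: x* = 0, y* = 96.25.

x* = 0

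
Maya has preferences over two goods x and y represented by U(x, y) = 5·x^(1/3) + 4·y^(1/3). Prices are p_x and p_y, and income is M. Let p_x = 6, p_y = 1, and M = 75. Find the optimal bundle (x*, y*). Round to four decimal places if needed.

From the CES first-order condition, (5/4)·(y/x)^(2/3) = p_x/p_y.
Hence y/x = ((4/5)·p_x/p_y)^(1/(2/3)), i.e. raised to the 1.5 power.
Substitute y = (y/x)·x into the budget: x* = M/(p_x + p_y·(y/x)).
Numerically y/x = 10.516273, so x* = 75/(6 + 1·10.516273) = 4.541 and y* = 10.516273·4.541 = 47.7541.

x* = 4.541, y* = 47.7541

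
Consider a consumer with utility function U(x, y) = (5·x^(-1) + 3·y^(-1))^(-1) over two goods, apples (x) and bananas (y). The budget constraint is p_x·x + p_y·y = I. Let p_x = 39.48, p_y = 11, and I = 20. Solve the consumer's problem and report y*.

MRS = MU_x/MU_y = (5/3)·(y/x)^(2). Set equal to p_x/p_y.
Hence y/x = ((3/5)·p_x/p_y)^(1/(2)), i.e. raised to the 0.5 power.
Substitute y = (y/x)·x into the budget: x* = I/(p_x + p_y·(y/x)).
Numerically y/x = 1.467465, so x* = 20/(39.48 + 11·1.467465) = 0.3596 and y* = 1.467465·0.3596 = 0.5277.

y* = 0.5277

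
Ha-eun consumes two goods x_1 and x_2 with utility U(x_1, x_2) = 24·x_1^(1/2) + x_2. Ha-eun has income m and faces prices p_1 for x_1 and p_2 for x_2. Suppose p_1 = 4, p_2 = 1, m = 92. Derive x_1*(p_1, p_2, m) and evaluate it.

MU_x_1 = 12/√x_1, MU_x_2 = 1. Tangency: 12/√x_1 = p_1/p_2.
Solve: √x_1 = 12·p_2/p_1, so x_1*(p_1,p_2) = (12·p_2/p_1)², and x_2* = (m − p_1·x_1*)/p_2.
Plugging in: x_1* = (12·1/4)² = 9.

x_1* = 9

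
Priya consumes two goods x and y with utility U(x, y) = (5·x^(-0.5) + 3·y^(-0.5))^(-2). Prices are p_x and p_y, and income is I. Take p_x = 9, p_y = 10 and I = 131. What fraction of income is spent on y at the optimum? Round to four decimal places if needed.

share on y = 0.4242

MU_x ∝ 5·x^(-1.5), MU_y ∝ 3·y^(-1.5), so MRS = (5/3)·(y/x)^(1.5) = p_x/p_y.
Solve for the ratio: y/x = [(3/5)·p_x/p_y]^(2/3).
Substitute y = (y/x)·x into the budget: x* = I/(p_x + p_y·(y/x)).
Numerically y/x = 0.663126, so x* = 131/(9 + 10·0.663126) = 8.3806 and y* = 0.663126·8.3806 = 5.5574.
Expenditure on y: 10·5.5574 = 55.5742; share = 0.4242.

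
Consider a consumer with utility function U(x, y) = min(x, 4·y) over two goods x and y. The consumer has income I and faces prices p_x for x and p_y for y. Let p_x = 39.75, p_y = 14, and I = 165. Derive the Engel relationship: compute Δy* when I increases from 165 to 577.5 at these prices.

Δy* = 2.3844

Leontief preferences: the optimum is at the kink where x/4 = y/1, i.e. y = (1/4)·x.
Budget: p_x·x + p_y·(1/4)·x = I, so (4·p_x + p_y)·x = 4·I.
Demand: x*(p_x,p_y,I) = 4·I/(4·p_x + p_y), y* = I/(4·p_x + p_y).
Here 4·39.75 + 14 = 173, giving y* = 0.9538.
At I' = 577.5: y* = 3.3382. Change: 3.3382 − 0.9538 = 2.3844.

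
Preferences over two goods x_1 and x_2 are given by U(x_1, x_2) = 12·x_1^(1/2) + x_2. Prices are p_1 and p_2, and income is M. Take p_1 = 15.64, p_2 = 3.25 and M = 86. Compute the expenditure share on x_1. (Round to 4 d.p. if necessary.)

share on x_1 = 0.2827

MU_x_1 = 6/√x_1, MU_x_2 = 1. Tangency: 6/√x_1 = p_1/p_2.
Solve: √x_1 = 6·p_2/p_1, so x_1*(p_1,p_2) = (6·p_2/p_1)², and x_2* = (M − p_1·x_1*)/p_2.
Plugging in: x_1* = (6·3.25/15.64)² = 1.5545, x_2* = 18.9807.
Expenditure on x_1: 15.64·1.5545 = 24.3127; share = 0.2827.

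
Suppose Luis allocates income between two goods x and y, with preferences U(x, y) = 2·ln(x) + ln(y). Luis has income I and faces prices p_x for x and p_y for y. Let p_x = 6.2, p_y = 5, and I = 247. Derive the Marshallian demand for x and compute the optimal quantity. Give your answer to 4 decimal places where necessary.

x* = 26.5591

The MRS is 2·y/x. Set MRS = p_x/p_y.
So 2·p_y·y = p_x·x; combined with the budget, a share 2/3 of income goes to x.
Demand: x*(p_x,p_y,I) = 2/3·I/p_x and y* = 1/3·I/p_y.
At p_x=6.2, p_y=5, I=247: x* = 2/3·247/6.2 = 26.5591.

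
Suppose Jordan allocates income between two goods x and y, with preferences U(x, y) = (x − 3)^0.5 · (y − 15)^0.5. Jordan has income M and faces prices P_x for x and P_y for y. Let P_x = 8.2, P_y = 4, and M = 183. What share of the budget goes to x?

share on x = 0.4033

MRS = (y−15)/(x−3). Tangency with P_x/P_y gives y−15 = (P_x/P_y)·(x−3).
Substituting into the budget: x* = 3 + 0.5·(M − 3·P_x − 15·P_y)/P_x, and y* = 15 + 0.5·(…)/P_y.
Discretionary income = 183 − 3·8.2 − 15·4 = 98.4; x* = 3 + 0.5·98.4/8.2 = 9; y* = 15 + 0.5·98.4/4 = 27.3.
Expenditure on x: 8.2·9 = 73.8; share = 0.4033.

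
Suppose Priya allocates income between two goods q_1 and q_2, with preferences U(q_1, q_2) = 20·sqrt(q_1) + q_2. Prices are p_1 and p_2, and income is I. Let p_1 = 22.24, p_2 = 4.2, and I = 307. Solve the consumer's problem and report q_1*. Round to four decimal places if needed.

q_1* = 3.5664

Set MRS = p_1/p_2: 10·q_1^(−1/2) = p_1/p_2.
Thus q_1* = (10·p_2/p_1)² — independent of I — with the rest of income spent on q_2.
Plugging in: q_1* = (10·4.2/22.24)² = 3.5664.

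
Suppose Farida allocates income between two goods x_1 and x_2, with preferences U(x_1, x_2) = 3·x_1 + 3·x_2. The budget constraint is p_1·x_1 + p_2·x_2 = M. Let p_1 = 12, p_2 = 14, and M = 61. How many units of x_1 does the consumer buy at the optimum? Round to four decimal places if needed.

Linear utility — the consumer picks whichever good has higher MU/price: 3/12 = 0.25 vs 3/14 = 0.2143.
x_1 gives more utility per dollar, so spend all income on x_1: x_1* = M/p_1, x_2* = 0.
Numerically: x_1* = 5.0833, x_2* = 0.

x_1* = 5.0833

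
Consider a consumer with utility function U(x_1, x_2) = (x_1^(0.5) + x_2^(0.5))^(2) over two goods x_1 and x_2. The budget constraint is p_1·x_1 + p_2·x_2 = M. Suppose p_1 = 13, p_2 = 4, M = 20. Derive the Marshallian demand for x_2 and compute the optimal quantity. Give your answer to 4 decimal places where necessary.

x_2* = 3.8235

MU_x_1 ∝ x_1^(-0.5), MU_x_2 ∝ x_2^(-0.5), so MRS = (x_2/x_1)^(0.5) = p_1/p_2.
Hence x_2/x_1 = (p_1/p_2)^(1/(0.5)), i.e. raised to the 2 power.
With the ratio pinned down, the budget gives x_1* = M/(p_1 + p_2·(x_2/x_1)) and x_2* = (x_2/x_1)·x_1*.
Numerically x_2/x_1 = 10.5625, so x_1* = 20/(13 + 4·10.5625) = 0.362 and x_2* = 10.5625·0.362 = 3.8235.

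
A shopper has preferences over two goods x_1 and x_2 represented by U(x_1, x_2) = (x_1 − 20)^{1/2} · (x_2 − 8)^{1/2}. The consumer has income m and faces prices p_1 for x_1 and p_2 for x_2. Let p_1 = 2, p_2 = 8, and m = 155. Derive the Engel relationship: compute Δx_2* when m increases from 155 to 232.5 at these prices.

Let x_1' = x_1−20, x_2' = x_2−8. MRS = x_2'/x_1' = p_1/p_2.
Substituting into the budget: x_1* = 20 + 0.5·(m − 20·p_1 − 8·p_2)/p_1, and x_2* = 8 + 0.5·(…)/p_2.
Discretionary income = 155 − 20·2 − 8·8 = 51; x_2* = 8 + 0.5·51/8 = 11.1875.
At m' = 232.5: x_2* = 16.0312. Change: 16.0312 − 11.1875 = 4.8438.

Δx_2* = 4.8438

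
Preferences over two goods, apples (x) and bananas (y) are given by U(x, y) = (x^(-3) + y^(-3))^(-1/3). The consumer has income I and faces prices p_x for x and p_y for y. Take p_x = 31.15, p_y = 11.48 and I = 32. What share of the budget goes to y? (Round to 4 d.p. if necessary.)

share on y = 0.3211

MRS = MU_x/MU_y = (y/x)^(4). Set equal to p_x/p_y.
Solve for the ratio: y/x = [p_x/p_y]^(0.25).
With the ratio pinned down, the budget gives x* = I/(p_x + p_y·(y/x)) and y* = (y/x)·x*.
Numerically y/x = 1.28345, so x* = 32/(31.15 + 11.48·1.28345) = 0.6974 and y* = 1.28345·0.6974 = 0.8951.
Expenditure on y: 11.48·0.8951 = 10.2757; share = 0.3211.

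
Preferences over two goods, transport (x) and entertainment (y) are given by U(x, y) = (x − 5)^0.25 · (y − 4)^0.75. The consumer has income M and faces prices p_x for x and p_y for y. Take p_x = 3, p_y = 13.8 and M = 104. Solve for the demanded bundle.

x* = 7.8167, y* = 5.837

MRS = (1/3)·(y−4)/(x−5). Tangency with p_x/p_y gives y−4 = 3·(p_x/p_y)·(x−5).
After buying the subsistence bundle (5, 4), a share 0.25 of the remaining income goes to x: x* = 5 + 0.25·(M − 5p_x − 4p_y)/p_x.
Discretionary income = 104 − 5·3 − 4·13.8 = 33.8; x* = 5 + 0.25·33.8/3 = 7.8167; y* = 4 + 0.75·33.8/13.8 = 5.837.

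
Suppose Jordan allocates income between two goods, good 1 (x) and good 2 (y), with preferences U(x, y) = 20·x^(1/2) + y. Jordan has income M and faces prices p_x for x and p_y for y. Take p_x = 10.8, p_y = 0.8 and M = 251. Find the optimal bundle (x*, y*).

MU_x = 10/√x, MU_y = 1. Tangency: 10/√x = p_x/p_y.
Solve: √x = 10·p_y/p_x, so x*(p_x,p_y) = (10·p_y/p_x)², and y* = (M − p_x·x*)/p_y.
Plugging in: x* = (10·0.8/10.8)² = 0.5487, y* = 306.3426.

x* = 0.5487, y* = 306.3426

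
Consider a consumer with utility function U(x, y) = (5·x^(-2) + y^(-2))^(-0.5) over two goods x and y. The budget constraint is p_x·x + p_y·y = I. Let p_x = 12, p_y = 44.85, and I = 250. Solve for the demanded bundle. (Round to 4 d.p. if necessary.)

x* = 8.6502, y* = 3.2597

MRS = MU_x/MU_y = 5·(y/x)^(3). Set equal to p_x/p_y.
Hence y/x = ((1/5)·p_x/p_y)^(1/(3)), i.e. raised to the 1/3 power.
Substitute y = (y/x)·x into the budget: x* = I/(p_x + p_y·(y/x)).
Numerically y/x = 0.376834, so x* = 250/(12 + 44.85·0.376834) = 8.6502 and y* = 0.376834·8.6502 = 3.2597.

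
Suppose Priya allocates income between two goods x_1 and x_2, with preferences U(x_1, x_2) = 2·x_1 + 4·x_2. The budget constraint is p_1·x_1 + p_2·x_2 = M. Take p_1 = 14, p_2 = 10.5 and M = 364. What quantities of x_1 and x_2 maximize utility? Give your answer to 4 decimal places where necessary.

Linear utility — the consumer picks whichever good has higher MU/price: 2/14 = 0.1429 vs 4/10.5 = 0.381.
x_2 gives more utility per dollar, so spend all income on x_2: x_2* = M/p_2, x_1* = 0.
Numerically: x_1* = 0, x_2* = 34.6667.

x_1* = 0, x_2* = 34.6667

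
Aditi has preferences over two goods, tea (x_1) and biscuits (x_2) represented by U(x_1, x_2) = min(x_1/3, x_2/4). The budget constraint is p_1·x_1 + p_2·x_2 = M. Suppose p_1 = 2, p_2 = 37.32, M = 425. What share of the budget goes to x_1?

share on x_1 = 0.0386

Leontief preferences: the optimum is at the kink where x_1/3 = x_2/4, i.e. x_2 = (4/3)·x_1.
Budget: p_1·x_1 + p_2·(4/3)·x_1 = M, so (3·p_1 + 4·p_2)·x_1 = 3·M.
Demand: x_1*(p_1,p_2,M) = 3·M/(3·p_1 + 4·p_2), x_2* = 4·M/(3·p_1 + 4·p_2).
Here 3·2 + 4·37.32 = 155.28, giving x_1* = 8.211 and x_2* = 10.948.
Expenditure on x_1: 2·8.211 = 16.4219; share = 0.0386.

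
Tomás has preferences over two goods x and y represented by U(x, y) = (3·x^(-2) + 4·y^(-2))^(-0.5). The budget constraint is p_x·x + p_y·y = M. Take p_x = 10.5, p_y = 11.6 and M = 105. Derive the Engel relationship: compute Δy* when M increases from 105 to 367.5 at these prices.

MRS = MU_x/MU_y = (3/4)·(y/x)^(3). Set equal to p_x/p_y.
Solve for the ratio: y/x = [(4/3)·p_x/p_y]^(1/3).
Substitute y = (y/x)·x into the budget: x* = M/(p_x + p_y·(y/x)).
Numerically y/x = 1.06469, so x* = 105/(10.5 + 11.6·1.06469) = 4.5951 and y* = 1.06469·4.5951 = 4.8924.
At M' = 367.5: y* = 17.1233. Change: 17.1233 − 4.8924 = 12.2309.

Δy* = 12.2309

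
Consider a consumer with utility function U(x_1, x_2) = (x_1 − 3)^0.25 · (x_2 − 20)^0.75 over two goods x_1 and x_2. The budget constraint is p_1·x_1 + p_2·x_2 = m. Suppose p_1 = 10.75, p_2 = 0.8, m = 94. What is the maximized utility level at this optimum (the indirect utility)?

V = 17.0217

Let x_1' = x_1−3, x_2' = x_2−20. MRS = (1/3)·x_2'/x_1' = p_1/p_2.
Substituting into the budget: x_1* = 3 + 0.25·(m − 3·p_1 − 20·p_2)/p_1, and x_2* = 20 + 0.75·(…)/p_2.
Discretionary income = 94 − 3·10.75 − 20·0.8 = 45.75; x_1* = 3 + 0.25·45.75/10.75 = 4.064; x_2* = 20 + 0.75·45.75/0.8 = 62.8906.
Utility at the optimum: U(4.064, 62.8906) = 17.0217.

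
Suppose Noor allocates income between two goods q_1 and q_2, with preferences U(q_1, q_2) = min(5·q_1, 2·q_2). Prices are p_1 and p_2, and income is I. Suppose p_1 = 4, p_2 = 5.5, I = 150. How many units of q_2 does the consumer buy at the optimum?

Demand: q_1*(p_1,p_2,I) = 2·I/(2·p_1 + 5·p_2), q_2* = 5·I/(2·p_1 + 5·p_2).
Here 2·4 + 5·5.5 = 35.5, giving q_2* = 21.1268.

q_2* = 21.1268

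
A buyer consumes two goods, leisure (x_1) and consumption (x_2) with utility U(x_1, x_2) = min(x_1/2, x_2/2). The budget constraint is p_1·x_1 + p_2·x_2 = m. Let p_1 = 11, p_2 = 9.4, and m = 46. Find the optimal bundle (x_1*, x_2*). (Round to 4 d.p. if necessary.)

x_1* = 2.2549, x_2* = 2.2549

With perfect complements, no substitution: consume in ratio x_1:x_2 = 2:2.
Budget: p_1·x_1 + p_2·x_1 = m, so (2·p_1 + 2·p_2)·x_1 = 2·m.
Demand: x_1*(p_1,p_2,m) = 2·m/(2·p_1 + 2·p_2), x_2* = 2·m/(2·p_1 + 2·p_2).
Here 2·11 + 2·9.4 = 40.8, giving x_1* = 2.2549 and x_2* = 2.2549.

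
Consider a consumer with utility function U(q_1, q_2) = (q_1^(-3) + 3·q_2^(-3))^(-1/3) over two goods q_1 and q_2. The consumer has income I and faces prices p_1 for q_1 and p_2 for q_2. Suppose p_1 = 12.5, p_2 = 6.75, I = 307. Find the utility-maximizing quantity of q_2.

MU_q_1 ∝ q_1^(-4), MU_q_2 ∝ 3·q_2^(-4), so MRS = (1/3)·(q_2/q_1)^(4) = p_1/p_2.
Hence q_2/q_1 = (3·p_1/p_2)^(1/(4)), i.e. raised to the 0.25 power.
Substitute q_2 = (q_2/q_1)·q_1 into the budget: q_1* = I/(p_1 + p_2·(q_2/q_1)).
Numerically q_2/q_1 = 1.53526, so q_1* = 307/(12.5 + 6.75·1.53526) = 13.4278 and q_2* = 1.53526·13.4278 = 20.6152.

q_2* = 20.6152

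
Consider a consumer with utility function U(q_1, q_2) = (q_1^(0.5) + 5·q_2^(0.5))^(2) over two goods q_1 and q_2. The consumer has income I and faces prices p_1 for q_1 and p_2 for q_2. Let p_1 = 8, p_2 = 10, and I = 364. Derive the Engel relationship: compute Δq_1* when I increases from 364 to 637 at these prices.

Δq_1* = 1.625

MRS = MU_q_1/MU_q_2 = (1/5)·(q_2/q_1)^(0.5). Set equal to p_1/p_2.
Hence q_2/q_1 = (5·p_1/p_2)^(1/(0.5)), i.e. raised to the 2 power.
Substitute q_2 = (q_2/q_1)·q_1 into the budget: q_1* = I/(p_1 + p_2·(q_2/q_1)).
Numerically q_2/q_1 = 16, so q_1* = 364/(8 + 10·16) = 2.1667.
At I' = 637: q_1* = 3.7917. Change: 3.7917 − 2.1667 = 1.625.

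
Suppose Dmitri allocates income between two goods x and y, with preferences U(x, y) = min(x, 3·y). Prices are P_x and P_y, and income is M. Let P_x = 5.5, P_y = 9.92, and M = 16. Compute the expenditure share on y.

With perfect complements, no substitution: consume in ratio x:y = 3:1.
Budget: P_x·x + P_y·(1/3)·x = M, so (3·P_x + P_y)·x = 3·M.
Demand: x*(P_x,P_y,M) = 3·M/(3·P_x + P_y), y* = M/(3·P_x + P_y).
Here 3·5.5 + 9.92 = 26.42, giving x* = 1.8168 and y* = 0.6056.
Expenditure on y: 9.92·0.6056 = 6.0076; share = 0.3755.

share on y = 0.3755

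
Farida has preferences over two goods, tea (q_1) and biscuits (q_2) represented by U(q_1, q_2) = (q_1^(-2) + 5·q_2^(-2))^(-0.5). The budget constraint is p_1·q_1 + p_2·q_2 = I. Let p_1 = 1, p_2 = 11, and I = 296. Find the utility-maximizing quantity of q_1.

q_1* = 31.2973

MU_q_1 ∝ q_1^(-3), MU_q_2 ∝ 5·q_2^(-3), so MRS = (1/5)·(q_2/q_1)^(3) = p_1/p_2.
Solve for the ratio: q_2/q_1 = [5·p_1/p_2]^(1/3).
Substitute q_2 = (q_2/q_1)·q_1 into the budget: q_1* = I/(p_1 + p_2·(q_2/q_1)).
Numerically q_2/q_1 = 0.768881, so q_1* = 296/(1 + 11·0.768881) = 31.2973.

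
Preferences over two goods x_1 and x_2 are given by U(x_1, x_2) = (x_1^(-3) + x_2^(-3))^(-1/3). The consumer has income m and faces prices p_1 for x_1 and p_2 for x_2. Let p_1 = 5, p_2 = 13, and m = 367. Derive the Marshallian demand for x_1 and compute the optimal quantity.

x_1* = 24.0851

MRS = MU_x_1/MU_x_2 = (x_2/x_1)^(4). Set equal to p_1/p_2.
Hence x_2/x_1 = (p_1/p_2)^(1/(4)), i.e. raised to the 0.25 power.
With the ratio pinned down, the budget gives x_1* = m/(p_1 + p_2·(x_2/x_1)) and x_2* = (x_2/x_1)·x_1*.
Numerically x_2/x_1 = 0.787511, so x_1* = 367/(5 + 13·0.787511) = 24.0851.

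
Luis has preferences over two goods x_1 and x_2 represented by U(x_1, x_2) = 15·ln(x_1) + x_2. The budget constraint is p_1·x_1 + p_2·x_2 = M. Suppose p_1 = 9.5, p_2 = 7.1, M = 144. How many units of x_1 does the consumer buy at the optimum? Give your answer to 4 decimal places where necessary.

x_1* = 11.2105

Set MRS = p_1/p_2: (15/x_1)/1 = p_1/p_2.
So x_1*(p_1,p_2) = 15·p_2/p_1, independent of income; and x_2* = (M − 15·p_2)/p_2.
At the given prices: x_1* = 15·7.1/9.5 = 11.2105.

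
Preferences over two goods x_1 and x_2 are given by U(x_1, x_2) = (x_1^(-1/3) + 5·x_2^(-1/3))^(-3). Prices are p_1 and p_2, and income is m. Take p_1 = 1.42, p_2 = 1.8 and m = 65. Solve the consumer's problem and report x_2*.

x_2* = 28.171

Substitute x_2 = (x_2/x_1)·x_1 into the budget: x_1* = m/(p_1 + p_2·(x_2/x_1)).
Numerically x_2/x_1 = 2.798913, so x_1* = 65/(1.42 + 1.8·2.798913) = 10.065 and x_2* = 2.798913·10.065 = 28.171.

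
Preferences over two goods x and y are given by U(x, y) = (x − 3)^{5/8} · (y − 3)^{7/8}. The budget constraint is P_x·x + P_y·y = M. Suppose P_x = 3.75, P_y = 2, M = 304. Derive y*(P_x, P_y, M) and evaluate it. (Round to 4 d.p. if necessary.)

y* = 86.6354

Substituting into the budget: x* = 3 + 5/12·(M − 3·P_x − 3·P_y)/P_x, and y* = 3 + 7/12·(…)/P_y.
Discretionary income = 304 − 3·3.75 − 3·2 = 286.75; y* = 3 + 7/12·286.75/2 = 86.6354.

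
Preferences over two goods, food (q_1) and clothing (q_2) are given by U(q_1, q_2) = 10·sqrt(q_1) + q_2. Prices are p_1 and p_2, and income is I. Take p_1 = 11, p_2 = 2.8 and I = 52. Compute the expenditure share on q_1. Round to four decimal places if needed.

share on q_1 = 0.3427

Utility is quasi-linear in q_2; the FOC for q_1 is 5/√q_1 = p_1/p_2.
Solve: √q_1 = 5·p_2/p_1, so q_1*(p_1,p_2) = (5·p_2/p_1)², and q_2* = (I − p_1·q_1*)/p_2.
Plugging in: q_1* = (5·2.8/11)² = 1.6198, q_2* = 12.2078.
Expenditure on q_1: 11·1.6198 = 17.8182; share = 0.3427.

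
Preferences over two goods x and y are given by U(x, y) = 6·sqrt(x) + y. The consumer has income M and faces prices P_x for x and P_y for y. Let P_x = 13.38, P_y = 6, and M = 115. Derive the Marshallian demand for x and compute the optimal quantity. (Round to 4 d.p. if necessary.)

x* = 1.8098

Plugging in: x* = (3·6/13.38)² = 1.8098.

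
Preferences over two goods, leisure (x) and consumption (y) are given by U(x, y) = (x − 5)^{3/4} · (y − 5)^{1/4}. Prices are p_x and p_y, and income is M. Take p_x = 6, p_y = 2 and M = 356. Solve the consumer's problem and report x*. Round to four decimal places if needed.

x* = 44.5

This is Cobb-Douglas in (x−5, y−5): tangency gives 0.75·p_y·(y−5) = 0.25·p_x·(x−5).
Substituting into the budget: x* = 5 + 0.75·(M − 5·p_x − 5·p_y)/p_x, and y* = 5 + 0.25·(…)/p_y.
Discretionary income = 356 − 5·6 − 5·2 = 316; x* = 5 + 0.75·316/6 = 44.5.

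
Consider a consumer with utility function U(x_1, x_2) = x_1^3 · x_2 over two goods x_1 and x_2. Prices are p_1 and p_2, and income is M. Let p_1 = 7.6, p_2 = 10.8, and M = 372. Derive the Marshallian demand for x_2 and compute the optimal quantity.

x_2* = 8.6111

Tangency: MRS = 3·x_2/x_1 = p_1/p_2.
So 3·p_2·x_2 = p_1·x_1; combined with the budget, a share 0.75 of income goes to x_1.
Demand: x_1*(p_1,p_2,M) = 0.75·M/p_1 and x_2* = 0.25·M/p_2.
At p_1=7.6, p_2=10.8, M=372: x_2* = 0.25·372/10.8 = 8.6111.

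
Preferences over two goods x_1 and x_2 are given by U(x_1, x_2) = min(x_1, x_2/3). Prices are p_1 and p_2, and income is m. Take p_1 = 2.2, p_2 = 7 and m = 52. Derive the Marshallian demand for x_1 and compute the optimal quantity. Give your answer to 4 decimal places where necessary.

Leontief preferences: the optimum is at the kink where x_1/1 = x_2/3, i.e. x_2 = 3·x_1.
Budget: p_1·x_1 + p_2·3·x_1 = m, so (p_1 + 3·p_2)·x_1 = m.
Demand: x_1*(p_1,p_2,m) = m/(p_1 + 3·p_2), x_2* = 3·m/(p_1 + 3·p_2).
Here 2.2 + 3·7 = 23.2, giving x_1* = 2.2414.

x_1* = 2.2414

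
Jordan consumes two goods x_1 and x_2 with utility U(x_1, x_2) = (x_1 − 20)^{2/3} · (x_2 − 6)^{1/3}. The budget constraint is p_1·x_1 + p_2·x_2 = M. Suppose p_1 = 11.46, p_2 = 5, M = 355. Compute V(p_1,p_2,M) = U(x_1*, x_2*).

V = 5.832

Let x_1' = x_1−20, x_2' = x_2−6. MRS = 2·x_2'/x_1' = p_1/p_2.
After buying the subsistence bundle (20, 6), a share 2/3 of the remaining income goes to x_1: x_1* = 20 + 2/3·(M − 20p_1 − 6p_2)/p_1.
Discretionary income = 355 − 20·11.46 − 6·5 = 95.8; x_1* = 20 + 2/3·95.8/11.46 = 25.573; x_2* = 6 + 1/3·95.8/5 = 12.3867.
Utility at the optimum: U(25.573, 12.3867) = 5.832.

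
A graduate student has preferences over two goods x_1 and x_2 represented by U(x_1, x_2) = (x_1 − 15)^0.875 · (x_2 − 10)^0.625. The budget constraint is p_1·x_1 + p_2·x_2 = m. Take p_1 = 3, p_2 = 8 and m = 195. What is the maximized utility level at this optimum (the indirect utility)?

Let x_1' = x_1−15, x_2' = x_2−10. MRS = (7/5)·x_2'/x_1' = p_1/p_2.
After buying the subsistence bundle (15, 10), a share 7/12 of the remaining income goes to x_1: x_1* = 15 + 7/12·(m − 15p_1 − 10p_2)/p_1.
Discretionary income = 195 − 15·3 − 10·8 = 70; x_1* = 15 + 7/12·70/3 = 28.6111; x_2* = 10 + 5/12·70/8 = 13.6458.
Utility at the optimum: U(28.6111, 13.6458) = 22.0435.

V = 22.0435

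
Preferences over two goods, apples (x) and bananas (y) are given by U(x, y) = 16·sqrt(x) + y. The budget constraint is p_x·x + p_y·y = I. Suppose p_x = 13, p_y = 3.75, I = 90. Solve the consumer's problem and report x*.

Thus x* = (8·p_y/p_x)² — independent of I — with the rest of income spent on y.
Plugging in: x* = (8·3.75/13)² = 5.3254.

x* = 5.3254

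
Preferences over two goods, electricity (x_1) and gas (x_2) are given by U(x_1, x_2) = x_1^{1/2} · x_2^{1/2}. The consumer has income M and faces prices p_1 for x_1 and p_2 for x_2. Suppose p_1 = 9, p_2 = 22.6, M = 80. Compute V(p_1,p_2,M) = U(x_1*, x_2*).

V = 2.8047

Tangency: MRS = x_2/x_1 = p_1/p_2.
So 0.5·p_2·x_2 = 0.5·p_1·x_1; combined with the budget, a share 0.5 of income goes to x_1.
Demand: x_1*(p_1,p_2,M) = 0.5·M/p_1 and x_2* = 0.5·M/p_2.
At p_1=9, p_2=22.6, M=80: x_1* = 0.5·80/9 = 4.4444, x_2* = 1.7699.
Utility at the optimum: U(4.4444, 1.7699) = 2.8047.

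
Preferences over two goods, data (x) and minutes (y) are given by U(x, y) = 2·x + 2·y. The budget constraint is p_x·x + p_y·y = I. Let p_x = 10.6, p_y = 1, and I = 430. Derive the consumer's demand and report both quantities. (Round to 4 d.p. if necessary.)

x* = 0, y* = 430

Perfect substitutes: compare marginal utility per dollar. 2/p_x vs 2/p_y → 0.1887 vs 2.
y gives more utility per dollar, so spend all income on y: y* = I/p_y, x* = 0.
Numerically: x* = 0, y* = 430.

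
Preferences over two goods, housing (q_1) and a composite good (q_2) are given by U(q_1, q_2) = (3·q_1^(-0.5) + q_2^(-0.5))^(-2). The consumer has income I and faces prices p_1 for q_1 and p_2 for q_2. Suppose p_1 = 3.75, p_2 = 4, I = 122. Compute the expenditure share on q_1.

share on q_1 = 0.6706

Numerically q_2/q_1 = 0.460504, so q_1* = 122/(3.75 + 4·0.460504) = 21.8168 and q_2* = 0.460504·21.8168 = 10.0467.
Expenditure on q_1: 3.75·21.8168 = 81.8131; share = 0.6706.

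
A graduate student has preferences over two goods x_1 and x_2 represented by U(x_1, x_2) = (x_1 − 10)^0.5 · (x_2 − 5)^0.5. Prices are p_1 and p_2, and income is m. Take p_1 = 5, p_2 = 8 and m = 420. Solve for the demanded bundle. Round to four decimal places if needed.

This is Cobb-Douglas in (x_1−10, x_2−5): tangency gives 0.5·p_2·(x_2−5) = 0.5·p_1·(x_1−10).
Substituting into the budget: x_1* = 10 + 0.5·(m − 10·p_1 − 5·p_2)/p_1, and x_2* = 5 + 0.5·(…)/p_2.
Discretionary income = 420 − 10·5 − 5·8 = 330; x_1* = 10 + 0.5·330/5 = 43; x_2* = 5 + 0.5·330/8 = 25.625.

x_1* = 43, x_2* = 25.625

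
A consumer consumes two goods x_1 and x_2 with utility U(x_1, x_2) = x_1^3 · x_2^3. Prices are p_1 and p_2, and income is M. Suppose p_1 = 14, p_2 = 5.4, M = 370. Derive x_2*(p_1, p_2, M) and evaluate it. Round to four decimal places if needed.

MU_x_1/MU_x_2 = (3·x_2)/(3·x_1); tangency sets this equal to p_1/p_2.
Rearranging, p_2·x_2 = p_1·x_1. Substituting into the budget gives p_1·x_1·(1 + 1) = M.
Demand: x_1*(p_1,p_2,M) = 0.5·M/p_1 and x_2* = 0.5·M/p_2.
At p_1=14, p_2=5.4, M=370: x_2* = 0.5·370/5.4 = 34.2593.

x_2* = 34.2593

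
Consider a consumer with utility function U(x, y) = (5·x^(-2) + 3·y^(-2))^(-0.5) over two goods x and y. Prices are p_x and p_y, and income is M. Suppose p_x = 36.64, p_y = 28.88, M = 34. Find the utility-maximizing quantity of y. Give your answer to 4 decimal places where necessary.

y* = 0.4927

MRS = MU_x/MU_y = (5/3)·(y/x)^(3). Set equal to p_x/p_y.
Solve for the ratio: y/x = [(3/5)·p_x/p_y]^(1/3).
With the ratio pinned down, the budget gives x* = M/(p_x + p_y·(y/x)) and y* = (y/x)·x*.
Numerically y/x = 0.913068, so x* = 34/(36.64 + 28.88·0.913068) = 0.5396 and y* = 0.913068·0.5396 = 0.4927.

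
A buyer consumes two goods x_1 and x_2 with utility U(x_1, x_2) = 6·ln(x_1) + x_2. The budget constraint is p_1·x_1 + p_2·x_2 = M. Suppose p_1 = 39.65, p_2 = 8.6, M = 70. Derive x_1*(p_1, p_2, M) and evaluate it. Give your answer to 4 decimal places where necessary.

x_1* = 1.3014

MU_x_1 = 6/x_1, MU_x_2 = 1. Tangency: 6/x_1 = p_1/p_2.
So x_1*(p_1,p_2) = 6·p_2/p_1, independent of income; and x_2* = (M − 6·p_2)/p_2.
At the given prices: x_1* = 6·8.6/39.65 = 1.3014.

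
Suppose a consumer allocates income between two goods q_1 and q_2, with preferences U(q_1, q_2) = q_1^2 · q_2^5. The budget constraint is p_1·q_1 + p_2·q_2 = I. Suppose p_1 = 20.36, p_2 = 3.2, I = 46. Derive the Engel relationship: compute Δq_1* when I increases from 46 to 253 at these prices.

Demand: q_1*(p_1,p_2,I) = 2/7·I/p_1 and q_2* = 5/7·I/p_2.
At p_1=20.36, p_2=3.2, I=46: q_1* = 2/7·46/20.36 = 0.6455.
At I' = 253: q_1* = 3.5504. Change: 3.5504 − 0.6455 = 2.9049.

Δq_1* = 2.9049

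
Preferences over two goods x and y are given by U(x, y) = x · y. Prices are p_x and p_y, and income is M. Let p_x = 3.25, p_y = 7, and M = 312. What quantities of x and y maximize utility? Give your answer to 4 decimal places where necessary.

x* = 48, y* = 22.2857

The MRS is y/x. Set MRS = p_x/p_y.
Rearranging, p_y·y = p_x·x. Substituting into the budget gives p_x·x·(1 + 1) = M.
Demand: x*(p_x,p_y,M) = 0.5·M/p_x and y* = 0.5·M/p_y.
At p_x=3.25, p_y=7, M=312: x* = 0.5·312/3.25 = 48, y* = 22.2857.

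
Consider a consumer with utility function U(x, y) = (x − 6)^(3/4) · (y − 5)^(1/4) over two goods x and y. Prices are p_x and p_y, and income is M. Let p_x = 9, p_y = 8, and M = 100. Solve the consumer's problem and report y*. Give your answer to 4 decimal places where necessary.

y* = 5.1875

After buying the subsistence bundle (6, 5), a share 0.75 of the remaining income goes to x: x* = 6 + 0.75·(M − 6p_x − 5p_y)/p_x.
Discretionary income = 100 − 6·9 − 5·8 = 6; y* = 5 + 0.25·6/8 = 5.1875.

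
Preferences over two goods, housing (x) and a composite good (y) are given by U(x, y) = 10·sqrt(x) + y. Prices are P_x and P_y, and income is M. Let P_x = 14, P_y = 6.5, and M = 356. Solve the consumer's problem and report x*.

Utility is quasi-linear in y; the FOC for x is 5/√x = P_x/P_y.
Thus x* = (5·P_y/P_x)² — independent of M — with the rest of income spent on y.
Plugging in: x* = (5·6.5/14)² = 5.389.

x* = 5.389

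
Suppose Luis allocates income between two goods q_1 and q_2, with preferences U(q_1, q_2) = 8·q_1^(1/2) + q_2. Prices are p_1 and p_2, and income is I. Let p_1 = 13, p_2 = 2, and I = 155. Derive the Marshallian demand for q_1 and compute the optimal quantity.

q_1* = 0.3787

Utility is quasi-linear in q_2; the FOC for q_1 is 4/√q_1 = p_1/p_2.
Solve: √q_1 = 4·p_2/p_1, so q_1*(p_1,p_2) = (4·p_2/p_1)², and q_2* = (I − p_1·q_1*)/p_2.
Plugging in: q_1* = (4·2/13)² = 0.3787.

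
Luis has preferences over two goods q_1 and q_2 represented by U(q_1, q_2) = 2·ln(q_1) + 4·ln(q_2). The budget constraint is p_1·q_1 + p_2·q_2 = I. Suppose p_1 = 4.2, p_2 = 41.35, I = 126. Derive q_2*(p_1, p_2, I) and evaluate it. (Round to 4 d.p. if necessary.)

q_2* = 2.0314

The MRS is (1/2)·q_2/q_1. Set MRS = p_1/p_2.
So 2·p_2·q_2 = 4·p_1·q_1; combined with the budget, a share 1/3 of income goes to q_1.
Demand: q_1*(p_1,p_2,I) = 1/3·I/p_1 and q_2* = 2/3·I/p_2.
At p_1=4.2, p_2=41.35, I=126: q_2* = 2/3·126/41.35 = 2.0314.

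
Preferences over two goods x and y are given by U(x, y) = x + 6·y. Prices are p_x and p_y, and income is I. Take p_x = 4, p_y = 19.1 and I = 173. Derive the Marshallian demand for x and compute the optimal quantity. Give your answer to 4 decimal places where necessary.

x* = 0

Perfect substitutes: compare marginal utility per dollar. 1/p_x vs 6/p_y → 0.25 vs 0.3141.
y gives more utility per dollar, so spend all income on y: y* = I/p_y, x* = 0.
Numerically: x* = 0, y* = 9.0576.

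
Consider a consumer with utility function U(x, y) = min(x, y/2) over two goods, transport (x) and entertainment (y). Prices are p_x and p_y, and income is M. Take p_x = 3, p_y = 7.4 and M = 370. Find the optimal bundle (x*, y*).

With perfect complements, no substitution: consume in ratio x:y = 1:2.
Budget: p_x·x + p_y·2·x = M, so (p_x + 2·p_y)·x = M.
Demand: x*(p_x,p_y,M) = M/(p_x + 2·p_y), y* = 2·M/(p_x + 2·p_y).
Here 3 + 2·7.4 = 17.8, giving x* = 20.7865 and y* = 41.573.

x* = 20.7865, y* = 41.573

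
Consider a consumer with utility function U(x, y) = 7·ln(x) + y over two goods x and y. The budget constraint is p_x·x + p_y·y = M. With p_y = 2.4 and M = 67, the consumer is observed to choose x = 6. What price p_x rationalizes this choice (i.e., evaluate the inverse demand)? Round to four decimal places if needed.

p_x = 2.8

Set MRS = p_x/p_y: (7/x)/1 = p_x/p_y.
So x*(p_x,p_y) = 7·p_y/p_x, independent of income; and y* = (M − 7·p_y)/p_y.
Set x* = 6 in the demand function and solve for p_x: p_x = 2.8.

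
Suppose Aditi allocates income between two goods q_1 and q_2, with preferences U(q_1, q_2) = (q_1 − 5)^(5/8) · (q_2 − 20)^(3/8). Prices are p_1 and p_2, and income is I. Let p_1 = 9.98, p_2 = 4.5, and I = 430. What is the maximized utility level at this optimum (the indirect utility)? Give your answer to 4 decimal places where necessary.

MRS = (5/3)·(q_2−20)/(q_1−5). Tangency with p_1/p_2 gives q_2−20 = (3/5)·(p_1/p_2)·(q_1−5).
After buying the subsistence bundle (5, 20), a share 0.625 of the remaining income goes to q_1: q_1* = 5 + 0.625·(I − 5p_1 − 20p_2)/p_1.
Discretionary income = 430 − 5·9.98 − 20·4.5 = 290.1; q_1* = 5 + 0.625·290.1/9.98 = 23.1676; q_2* = 20 + 0.375·290.1/4.5 = 44.175.
Utility at the optimum: U(23.1676, 44.175) = 20.222.

V = 20.222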